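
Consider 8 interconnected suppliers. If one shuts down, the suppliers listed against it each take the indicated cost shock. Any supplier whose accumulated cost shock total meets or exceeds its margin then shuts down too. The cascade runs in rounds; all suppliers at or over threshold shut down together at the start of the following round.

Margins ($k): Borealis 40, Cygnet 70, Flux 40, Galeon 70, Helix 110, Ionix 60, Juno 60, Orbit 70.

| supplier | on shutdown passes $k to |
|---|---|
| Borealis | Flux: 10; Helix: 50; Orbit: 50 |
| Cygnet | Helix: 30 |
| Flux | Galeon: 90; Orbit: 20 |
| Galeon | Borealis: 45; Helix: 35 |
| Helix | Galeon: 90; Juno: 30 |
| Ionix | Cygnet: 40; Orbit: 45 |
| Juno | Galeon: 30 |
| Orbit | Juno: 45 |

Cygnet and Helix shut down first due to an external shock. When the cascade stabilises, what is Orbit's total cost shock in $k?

Round 1 — Cygnet, Helix shut down (initial).
  Galeon: +90 → 90 ≥ 70
  Juno: +30 → 30 < 60
Round 2 — Galeon shuts down.
  Borealis: +45 → 45 ≥ 40
Round 3 — Borealis shuts down.
  Flux: +10 → 10 < 40
  Orbit: +50 → 50 < 70
No further shutdowns.

50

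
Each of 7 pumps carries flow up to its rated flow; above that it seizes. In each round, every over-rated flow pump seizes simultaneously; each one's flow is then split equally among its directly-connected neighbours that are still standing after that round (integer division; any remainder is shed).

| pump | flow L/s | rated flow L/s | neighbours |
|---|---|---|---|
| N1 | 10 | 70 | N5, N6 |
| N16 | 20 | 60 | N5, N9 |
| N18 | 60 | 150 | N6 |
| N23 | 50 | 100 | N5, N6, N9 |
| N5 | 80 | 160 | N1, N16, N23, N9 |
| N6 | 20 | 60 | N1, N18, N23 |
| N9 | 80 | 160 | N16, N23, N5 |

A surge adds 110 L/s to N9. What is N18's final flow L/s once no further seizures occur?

98

Round 1 — N9 at 190 > 160. N9 seizes.
  N9 sheds 190 L/s to N16, N23, N5: 63 each (1 lost).
    N16: 20+63 = 83 > 60
    N23: 50+63 = 113 > 100
    N5: 80+63 = 143 ≤ 160
Round 2 — N16, N23 seize.
  N16 sheds 83 L/s to N5: 83 each.
    N5: 143+83 = 226 > 160
  N23 sheds 113 L/s to N5, N6: 56 each (1 lost).
    N5: 226+56 = 282 > 160
    N6: 20+56 = 76 > 60
Round 3 — N5, N6 seize.
  N5 sheds 282 L/s to N1: 282 each.
    N1: 10+282 = 292 > 70
  N6 sheds 76 L/s to N1, N18: 38 each.
    N1: 292+38 = 330 > 70
    N18: 60+38 = 98 ≤ 150
Round 4 — N1 seizes.
  N1 sheds 330 L/s: no online neighbours, lost.
No further seizures.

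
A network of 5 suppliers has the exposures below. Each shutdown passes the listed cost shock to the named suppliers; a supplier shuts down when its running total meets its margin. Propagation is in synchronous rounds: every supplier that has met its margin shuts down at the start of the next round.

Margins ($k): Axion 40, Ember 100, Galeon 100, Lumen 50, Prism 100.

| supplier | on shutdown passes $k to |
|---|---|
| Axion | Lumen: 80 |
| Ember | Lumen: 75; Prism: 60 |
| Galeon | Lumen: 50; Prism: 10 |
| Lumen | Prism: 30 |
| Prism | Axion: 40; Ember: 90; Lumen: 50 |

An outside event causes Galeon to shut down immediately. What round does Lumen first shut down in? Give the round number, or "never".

Round 1 — Galeon shuts down (initial).
  Lumen: +50 → 50 ≥ 50
  Prism: +10 → 10 < 100
Round 2 — Lumen shuts down.
  Prism: +30 → 40 < 100
No further shutdowns.

2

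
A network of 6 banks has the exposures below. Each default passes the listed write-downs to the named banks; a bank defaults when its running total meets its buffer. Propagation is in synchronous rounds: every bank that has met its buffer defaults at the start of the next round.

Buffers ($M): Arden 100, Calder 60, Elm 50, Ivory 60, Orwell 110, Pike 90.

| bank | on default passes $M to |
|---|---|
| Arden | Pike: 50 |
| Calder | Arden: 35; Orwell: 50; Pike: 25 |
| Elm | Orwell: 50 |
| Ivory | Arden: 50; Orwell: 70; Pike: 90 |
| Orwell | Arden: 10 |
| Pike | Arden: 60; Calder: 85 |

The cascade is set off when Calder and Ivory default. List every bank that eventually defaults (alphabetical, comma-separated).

Round 1 — Calder, Ivory default (initial).
  Arden: +35+50 → 85 < 100
  Orwell: +50+70 → 120 ≥ 110
  Pike: +25+90 → 115 ≥ 90
Round 2 — Orwell, Pike default.
  Arden: +10+60 → 155 ≥ 100
Round 3 — Arden defaults.
No further defaults.

Arden, Calder, Ivory, Orwell, Pike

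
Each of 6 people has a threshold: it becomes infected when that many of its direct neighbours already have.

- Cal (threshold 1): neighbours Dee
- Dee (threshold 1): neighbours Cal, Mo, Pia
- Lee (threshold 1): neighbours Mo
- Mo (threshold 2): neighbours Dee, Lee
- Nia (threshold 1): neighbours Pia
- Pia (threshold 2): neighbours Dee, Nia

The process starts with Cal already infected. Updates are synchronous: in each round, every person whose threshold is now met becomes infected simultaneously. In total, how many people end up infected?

2

Round 1 — Cal becomes infected (initial).
Round 2 — checking thresholds:
  Dee: 1 of 3 neighbours ≥ 1, becomes infected.
Round 3 — no new infections; cascade stops.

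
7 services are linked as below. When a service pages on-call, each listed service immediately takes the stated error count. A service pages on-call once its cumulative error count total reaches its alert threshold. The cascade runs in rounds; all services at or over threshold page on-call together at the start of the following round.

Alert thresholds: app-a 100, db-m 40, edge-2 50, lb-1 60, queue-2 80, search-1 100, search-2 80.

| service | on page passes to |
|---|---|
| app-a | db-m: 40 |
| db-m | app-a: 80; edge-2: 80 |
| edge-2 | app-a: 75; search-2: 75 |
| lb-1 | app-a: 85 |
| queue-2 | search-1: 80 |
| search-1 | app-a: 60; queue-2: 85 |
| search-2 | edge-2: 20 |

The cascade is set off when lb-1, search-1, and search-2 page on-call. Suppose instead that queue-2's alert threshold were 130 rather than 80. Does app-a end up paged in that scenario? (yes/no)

yes

With queue-2's alert threshold at 130:
Round 1 — lb-1, search-1, search-2 page on-call (initial).
  app-a: +85+60 → 145 ≥ 100
  edge-2: +20 → 20 < 50
  queue-2: +85 → 85 < 130
Round 2 — app-a pages on-call.
  db-m: +40 → 40 ≥ 40
Round 3 — db-m pages on-call.
  edge-2: +80 → 100 ≥ 50
Round 4 — edge-2 pages on-call.
No further pages.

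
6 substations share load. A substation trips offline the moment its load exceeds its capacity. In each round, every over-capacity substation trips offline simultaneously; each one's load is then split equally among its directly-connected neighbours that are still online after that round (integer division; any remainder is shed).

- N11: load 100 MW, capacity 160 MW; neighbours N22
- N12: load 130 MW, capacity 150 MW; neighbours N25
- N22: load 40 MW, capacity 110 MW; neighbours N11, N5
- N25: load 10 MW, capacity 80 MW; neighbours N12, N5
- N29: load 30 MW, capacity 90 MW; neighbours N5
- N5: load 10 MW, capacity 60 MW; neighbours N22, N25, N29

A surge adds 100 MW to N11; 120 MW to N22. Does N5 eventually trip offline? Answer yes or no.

Round 1 — N11 at 200 > 160; N22 at 160 > 110. N11, N22 trip offline.
  N11 sheds 200 MW: no online neighbours, lost.
  N22 sheds 160 MW to N5: 160 each.
    N5: 10+160 = 170 > 60
Round 2 — N5 trips offline.
  N5 sheds 170 MW to N25, N29: 85 each.
    N25: 10+85 = 95 > 80
    N29: 30+85 = 115 > 90
Round 3 — N25, N29 trip offline.
  N25 sheds 95 MW to N12: 95 each.
    N12: 130+95 = 225 > 150
  N29 sheds 115 MW: no online neighbours, lost.
Round 4 — N12 trips offline.
  N12 sheds 225 MW: no online neighbours, lost.
No further trips.

yes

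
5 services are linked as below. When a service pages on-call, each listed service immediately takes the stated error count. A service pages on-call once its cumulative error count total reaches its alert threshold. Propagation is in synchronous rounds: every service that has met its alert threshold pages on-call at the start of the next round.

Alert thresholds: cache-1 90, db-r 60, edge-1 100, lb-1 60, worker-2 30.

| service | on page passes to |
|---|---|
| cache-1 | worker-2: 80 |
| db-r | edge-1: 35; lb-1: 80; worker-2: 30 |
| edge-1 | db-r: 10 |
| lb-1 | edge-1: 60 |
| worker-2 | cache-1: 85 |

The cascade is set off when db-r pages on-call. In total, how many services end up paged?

Round 1 — db-r pages on-call (initial).
  edge-1: +35 → 35 < 100
  lb-1: +80 → 80 ≥ 60
  worker-2: +30 → 30 ≥ 30
Round 2 — lb-1, worker-2 page on-call.
  cache-1: +85 → 85 < 90
  edge-1: +60 → 95 < 100
No further pages.

3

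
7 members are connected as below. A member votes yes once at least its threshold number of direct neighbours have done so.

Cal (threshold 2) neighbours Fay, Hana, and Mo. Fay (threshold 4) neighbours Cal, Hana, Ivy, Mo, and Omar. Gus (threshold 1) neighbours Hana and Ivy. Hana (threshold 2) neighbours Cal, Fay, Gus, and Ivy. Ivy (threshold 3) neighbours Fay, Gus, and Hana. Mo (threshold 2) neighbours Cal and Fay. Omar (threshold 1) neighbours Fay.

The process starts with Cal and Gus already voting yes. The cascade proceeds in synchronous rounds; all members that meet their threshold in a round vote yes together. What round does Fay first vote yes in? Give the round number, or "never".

Round 1 — Cal, Gus vote yes (initial).
Round 2 — checking thresholds:
  Fay: 1 of 5 neighbours < 4, holds.
  Hana: 2 of 4 neighbours ≥ 2, votes yes.
  Ivy: 1 of 3 neighbours < 3, holds.
  Mo: 1 of 2 neighbours < 2, holds.
Round 3 — no new yes votes; cascade stops.

never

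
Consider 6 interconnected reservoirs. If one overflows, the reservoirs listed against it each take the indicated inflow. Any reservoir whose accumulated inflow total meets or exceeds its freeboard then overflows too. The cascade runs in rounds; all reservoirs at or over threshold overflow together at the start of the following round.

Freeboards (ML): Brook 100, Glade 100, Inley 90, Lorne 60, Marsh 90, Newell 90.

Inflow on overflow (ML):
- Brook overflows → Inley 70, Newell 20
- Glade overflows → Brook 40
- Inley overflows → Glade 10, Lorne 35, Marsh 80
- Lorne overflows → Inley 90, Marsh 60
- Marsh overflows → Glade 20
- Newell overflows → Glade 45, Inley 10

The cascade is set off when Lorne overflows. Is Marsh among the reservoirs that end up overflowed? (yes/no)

yes

Round 1 — Lorne overflows (initial).
  Inley: +90 → 90 ≥ 90
  Marsh: +60 → 60 < 90
Round 2 — Inley overflows.
  Glade: +10 → 10 < 100
  Marsh: +80 → 140 ≥ 90
Round 3 — Marsh overflows.
  Glade: +20 → 30 < 100
No further overflows.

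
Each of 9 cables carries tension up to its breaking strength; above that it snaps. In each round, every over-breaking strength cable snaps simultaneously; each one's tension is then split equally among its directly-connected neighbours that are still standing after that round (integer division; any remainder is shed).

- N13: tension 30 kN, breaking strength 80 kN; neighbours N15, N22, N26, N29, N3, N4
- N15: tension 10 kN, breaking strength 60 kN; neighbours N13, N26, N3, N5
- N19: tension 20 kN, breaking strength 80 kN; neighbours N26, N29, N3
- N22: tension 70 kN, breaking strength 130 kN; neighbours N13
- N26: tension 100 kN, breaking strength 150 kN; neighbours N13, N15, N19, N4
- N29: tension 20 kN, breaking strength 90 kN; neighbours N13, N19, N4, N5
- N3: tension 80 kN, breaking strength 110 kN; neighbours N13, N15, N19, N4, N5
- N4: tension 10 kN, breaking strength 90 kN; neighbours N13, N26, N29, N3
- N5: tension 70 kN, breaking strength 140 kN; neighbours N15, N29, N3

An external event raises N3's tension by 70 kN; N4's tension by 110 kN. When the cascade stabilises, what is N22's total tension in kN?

Round 1 — N3 at 150 > 110; N4 at 120 > 90. N3, N4 snap.
  N3 sheds 150 kN to N13, N15, N19, N5: 37 each (2 lost).
    N13: 30+37 = 67 ≤ 80
    N15: 10+37 = 47 ≤ 60
    N19: 20+37 = 57 ≤ 80
    N5: 70+37 = 107 ≤ 140
  N4 sheds 120 kN to N13, N26, N29: 40 each.
    N13: 67+40 = 107 > 80
    N26: 100+40 = 140 ≤ 150
    N29: 20+40 = 60 ≤ 90
Round 2 — N13 snaps.
  N13 sheds 107 kN to N15, N22, N26, N29: 26 each (3 lost).
    N15: 47+26 = 73 > 60
    N22: 70+26 = 96 ≤ 130
    N26: 140+26 = 166 > 150
    N29: 60+26 = 86 ≤ 90
Round 3 — N15, N26 snap.
  N15 sheds 73 kN to N5: 73 each.
    N5: 107+73 = 180 > 140
  N26 sheds 166 kN to N19: 166 each.
    N19: 57+166 = 223 > 80
Round 4 — N19, N5 snap.
  N19 sheds 223 kN to N29: 223 each.
    N29: 86+223 = 309 > 90
  N5 sheds 180 kN to N29: 180 each.
    N29: 309+180 = 489 > 90
Round 5 — N29 snaps.
  N29 sheds 489 kN: no online neighbours, lost.
No further breaks.

96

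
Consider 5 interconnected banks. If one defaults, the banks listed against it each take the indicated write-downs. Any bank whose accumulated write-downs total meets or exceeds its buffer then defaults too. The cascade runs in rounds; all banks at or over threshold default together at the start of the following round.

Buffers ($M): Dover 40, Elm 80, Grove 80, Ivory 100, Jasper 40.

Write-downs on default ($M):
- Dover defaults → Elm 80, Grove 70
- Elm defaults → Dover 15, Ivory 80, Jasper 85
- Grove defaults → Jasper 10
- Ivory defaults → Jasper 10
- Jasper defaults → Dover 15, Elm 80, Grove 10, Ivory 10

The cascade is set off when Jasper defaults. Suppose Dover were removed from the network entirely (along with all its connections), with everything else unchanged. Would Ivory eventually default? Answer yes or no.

With Dover removed:
Round 1 — Jasper defaults (initial).
  Elm: +80 → 80 ≥ 80
  Grove: +10 → 10 < 80
  Ivory: +10 → 10 < 100
Round 2 — Elm defaults.
  Ivory: +80 → 90 < 100
No further defaults.

no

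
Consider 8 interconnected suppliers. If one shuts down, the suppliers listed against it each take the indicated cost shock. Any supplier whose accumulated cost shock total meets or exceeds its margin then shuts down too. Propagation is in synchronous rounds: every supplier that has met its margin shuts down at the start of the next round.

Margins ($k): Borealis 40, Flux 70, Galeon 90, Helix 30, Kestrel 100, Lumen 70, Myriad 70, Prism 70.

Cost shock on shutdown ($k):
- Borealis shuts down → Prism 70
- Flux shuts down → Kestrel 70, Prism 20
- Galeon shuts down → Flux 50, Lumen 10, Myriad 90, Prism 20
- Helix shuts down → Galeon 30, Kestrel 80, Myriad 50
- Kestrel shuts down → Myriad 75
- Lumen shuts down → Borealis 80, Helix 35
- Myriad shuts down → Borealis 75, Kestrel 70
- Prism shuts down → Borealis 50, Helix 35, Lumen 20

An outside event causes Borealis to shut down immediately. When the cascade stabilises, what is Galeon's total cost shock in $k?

30

Round 1 — Borealis shuts down (initial).
  Prism: +70 → 70 ≥ 70
Round 2 — Prism shuts down.
  Helix: +35 → 35 ≥ 30
  Lumen: +20 → 20 < 70
Round 3 — Helix shuts down.
  Galeon: +30 → 30 < 90
  Kestrel: +80 → 80 < 100
  Myriad: +50 → 50 < 70
No further shutdowns.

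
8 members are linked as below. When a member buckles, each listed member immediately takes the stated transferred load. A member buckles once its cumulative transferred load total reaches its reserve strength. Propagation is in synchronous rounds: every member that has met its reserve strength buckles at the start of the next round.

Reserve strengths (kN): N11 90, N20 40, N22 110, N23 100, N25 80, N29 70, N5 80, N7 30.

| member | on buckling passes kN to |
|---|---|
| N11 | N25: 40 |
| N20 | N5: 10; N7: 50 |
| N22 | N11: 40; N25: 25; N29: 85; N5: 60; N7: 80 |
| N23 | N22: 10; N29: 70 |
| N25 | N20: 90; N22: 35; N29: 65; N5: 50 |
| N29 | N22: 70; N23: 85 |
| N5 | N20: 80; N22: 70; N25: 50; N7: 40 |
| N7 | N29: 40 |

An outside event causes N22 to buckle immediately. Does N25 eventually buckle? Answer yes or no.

Round 1 — N22 buckles (initial).
  N11: +40 → 40 < 90
  N25: +25 → 25 < 80
  N29: +85 → 85 ≥ 70
  N5: +60 → 60 < 80
  N7: +80 → 80 ≥ 30
Round 2 — N29, N7 buckle.
  N23: +85 → 85 < 100
No further bucklings.

no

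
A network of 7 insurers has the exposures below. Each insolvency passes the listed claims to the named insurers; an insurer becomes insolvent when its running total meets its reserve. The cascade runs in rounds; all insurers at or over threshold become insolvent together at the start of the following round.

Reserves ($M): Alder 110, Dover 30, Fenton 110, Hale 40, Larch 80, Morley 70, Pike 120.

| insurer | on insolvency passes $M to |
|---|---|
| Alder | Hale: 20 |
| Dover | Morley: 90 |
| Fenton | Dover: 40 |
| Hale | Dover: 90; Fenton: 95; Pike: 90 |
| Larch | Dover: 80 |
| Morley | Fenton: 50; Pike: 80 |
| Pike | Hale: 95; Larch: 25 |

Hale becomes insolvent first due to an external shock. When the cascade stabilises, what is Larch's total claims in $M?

Round 1 — Hale becomes insolvent (initial).
  Dover: +90 → 90 ≥ 30
  Fenton: +95 → 95 < 110
  Pike: +90 → 90 < 120
Round 2 — Dover becomes insolvent.
  Morley: +90 → 90 ≥ 70
Round 3 — Morley becomes insolvent.
  Fenton: +50 → 145 ≥ 110
  Pike: +80 → 170 ≥ 120
Round 4 — Fenton, Pike become insolvent.
  Larch: +25 → 25 < 80
No further insolvencies.

25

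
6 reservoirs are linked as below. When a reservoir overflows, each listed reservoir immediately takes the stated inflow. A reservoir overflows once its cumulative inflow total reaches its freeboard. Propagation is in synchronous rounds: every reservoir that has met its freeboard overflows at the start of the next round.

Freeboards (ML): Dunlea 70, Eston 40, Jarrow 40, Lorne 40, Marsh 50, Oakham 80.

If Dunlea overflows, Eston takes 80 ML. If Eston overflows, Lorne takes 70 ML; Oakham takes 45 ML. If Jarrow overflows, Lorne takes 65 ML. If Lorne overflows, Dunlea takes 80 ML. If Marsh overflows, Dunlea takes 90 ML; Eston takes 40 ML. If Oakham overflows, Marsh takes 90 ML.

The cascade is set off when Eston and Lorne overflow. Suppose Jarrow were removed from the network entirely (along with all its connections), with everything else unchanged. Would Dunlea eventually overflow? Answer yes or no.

yes

With Jarrow removed:
Round 1 — Eston, Lorne overflow (initial).
  Dunlea: +80 → 80 ≥ 70
  Oakham: +45 → 45 < 80
Round 2 — Dunlea overflows.
No further overflows.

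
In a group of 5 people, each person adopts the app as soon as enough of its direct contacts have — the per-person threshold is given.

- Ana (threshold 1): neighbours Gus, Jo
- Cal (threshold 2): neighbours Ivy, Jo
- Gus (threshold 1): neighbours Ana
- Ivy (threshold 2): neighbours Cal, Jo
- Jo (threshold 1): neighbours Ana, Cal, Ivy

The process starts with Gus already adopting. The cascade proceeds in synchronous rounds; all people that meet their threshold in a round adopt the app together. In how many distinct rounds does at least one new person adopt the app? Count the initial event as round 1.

Round 1 — Gus adopts the app (initial).
Round 2 — checking thresholds:
  Ana: 1 of 2 neighbours ≥ 1, adopts the app.
Round 3 — checking thresholds:
  Jo: 1 of 3 neighbours ≥ 1, adopts the app.
Round 4 — no new adoptions; cascade stops.

3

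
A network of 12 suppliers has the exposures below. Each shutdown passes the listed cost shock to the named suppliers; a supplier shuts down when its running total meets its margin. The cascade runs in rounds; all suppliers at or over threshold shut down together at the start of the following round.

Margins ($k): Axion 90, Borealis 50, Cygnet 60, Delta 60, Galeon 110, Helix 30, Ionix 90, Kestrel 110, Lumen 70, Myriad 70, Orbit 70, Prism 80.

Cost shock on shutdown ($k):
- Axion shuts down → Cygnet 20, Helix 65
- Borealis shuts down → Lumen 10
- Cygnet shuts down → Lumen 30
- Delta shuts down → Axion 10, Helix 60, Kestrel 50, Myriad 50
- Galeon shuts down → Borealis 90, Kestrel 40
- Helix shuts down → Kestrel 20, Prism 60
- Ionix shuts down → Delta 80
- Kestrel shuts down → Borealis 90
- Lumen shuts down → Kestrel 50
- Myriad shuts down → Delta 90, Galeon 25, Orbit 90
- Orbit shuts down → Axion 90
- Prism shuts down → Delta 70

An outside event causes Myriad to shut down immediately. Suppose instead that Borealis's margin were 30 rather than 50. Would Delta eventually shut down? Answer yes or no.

With Borealis's margin at 30:
Round 1 — Myriad shuts down (initial).
  Delta: +90 → 90 ≥ 60
  Galeon: +25 → 25 < 110
  Orbit: +90 → 90 ≥ 70
Round 2 — Delta, Orbit shut down.
  Axion: +10+90 → 100 ≥ 90
  Helix: +60 → 60 ≥ 30
  Kestrel: +50 → 50 < 110
Round 3 — Axion, Helix shut down.
  Cygnet: +20 → 20 < 60
  Kestrel: +20 → 70 < 110
  Prism: +60 → 60 < 80
No further shutdowns.

yes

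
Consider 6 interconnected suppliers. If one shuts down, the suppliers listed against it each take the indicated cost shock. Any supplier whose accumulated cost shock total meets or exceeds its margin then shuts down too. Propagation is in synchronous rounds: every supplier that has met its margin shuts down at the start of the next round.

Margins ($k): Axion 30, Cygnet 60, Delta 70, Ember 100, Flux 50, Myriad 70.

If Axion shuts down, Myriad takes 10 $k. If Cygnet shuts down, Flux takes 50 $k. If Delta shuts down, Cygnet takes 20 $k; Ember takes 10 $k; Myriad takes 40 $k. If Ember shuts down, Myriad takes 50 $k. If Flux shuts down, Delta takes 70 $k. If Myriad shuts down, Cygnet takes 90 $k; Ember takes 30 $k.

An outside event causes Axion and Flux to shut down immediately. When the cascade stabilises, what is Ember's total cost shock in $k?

Round 1 — Axion, Flux shut down (initial).
  Delta: +70 → 70 ≥ 70
  Myriad: +10 → 10 < 70
Round 2 — Delta shuts down.
  Cygnet: +20 → 20 < 60
  Ember: +10 → 10 < 100
  Myriad: +40 → 50 < 70
No further shutdowns.

10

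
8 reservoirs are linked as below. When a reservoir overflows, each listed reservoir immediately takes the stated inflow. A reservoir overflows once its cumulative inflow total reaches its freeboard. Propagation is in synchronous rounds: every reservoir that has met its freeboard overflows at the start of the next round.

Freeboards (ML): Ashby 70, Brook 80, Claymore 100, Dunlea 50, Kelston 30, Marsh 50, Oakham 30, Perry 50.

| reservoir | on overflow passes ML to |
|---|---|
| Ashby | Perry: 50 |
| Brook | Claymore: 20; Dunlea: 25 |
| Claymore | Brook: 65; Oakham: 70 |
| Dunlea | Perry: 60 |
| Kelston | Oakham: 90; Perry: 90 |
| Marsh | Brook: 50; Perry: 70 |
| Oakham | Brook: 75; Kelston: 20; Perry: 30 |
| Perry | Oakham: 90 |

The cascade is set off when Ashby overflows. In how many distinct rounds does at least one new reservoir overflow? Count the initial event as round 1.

Round 1 — Ashby overflows (initial).
  Perry: +50 → 50 ≥ 50
Round 2 — Perry overflows.
  Oakham: +90 → 90 ≥ 30
Round 3 — Oakham overflows.
  Brook: +75 → 75 < 80
  Kelston: +20 → 20 < 30
No further overflows.

3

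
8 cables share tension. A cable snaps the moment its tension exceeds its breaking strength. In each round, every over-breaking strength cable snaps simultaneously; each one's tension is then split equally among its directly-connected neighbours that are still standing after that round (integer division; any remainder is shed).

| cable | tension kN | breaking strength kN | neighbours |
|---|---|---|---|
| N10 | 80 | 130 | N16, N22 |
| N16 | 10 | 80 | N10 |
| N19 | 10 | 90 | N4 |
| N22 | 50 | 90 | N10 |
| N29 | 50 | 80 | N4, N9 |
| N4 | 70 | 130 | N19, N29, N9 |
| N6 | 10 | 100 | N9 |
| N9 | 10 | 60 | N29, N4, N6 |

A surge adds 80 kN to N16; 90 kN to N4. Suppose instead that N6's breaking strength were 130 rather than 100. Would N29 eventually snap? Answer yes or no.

yes

With N6's breaking strength at 130:
Round 1 — N16 at 90 > 80; N4 at 160 > 130. N16, N4 snap.
  N16 sheds 90 kN to N10: 90 each.
    N10: 80+90 = 170 > 130
  N4 sheds 160 kN to N19, N29, N9: 53 each (1 lost).
    N19: 10+53 = 63 ≤ 90
    N29: 50+53 = 103 > 80
    N9: 10+53 = 63 > 60
Round 2 — N10, N29, N9 snap.
  N10 sheds 170 kN to N22: 170 each.
    N22: 50+170 = 220 > 90
  N29 sheds 103 kN: no online neighbours, lost.
  N9 sheds 63 kN to N6: 63 each.
    N6: 10+63 = 73 ≤ 130
Round 3 — N22 snaps.
  N22 sheds 220 kN: no online neighbours, lost.
No further breaks.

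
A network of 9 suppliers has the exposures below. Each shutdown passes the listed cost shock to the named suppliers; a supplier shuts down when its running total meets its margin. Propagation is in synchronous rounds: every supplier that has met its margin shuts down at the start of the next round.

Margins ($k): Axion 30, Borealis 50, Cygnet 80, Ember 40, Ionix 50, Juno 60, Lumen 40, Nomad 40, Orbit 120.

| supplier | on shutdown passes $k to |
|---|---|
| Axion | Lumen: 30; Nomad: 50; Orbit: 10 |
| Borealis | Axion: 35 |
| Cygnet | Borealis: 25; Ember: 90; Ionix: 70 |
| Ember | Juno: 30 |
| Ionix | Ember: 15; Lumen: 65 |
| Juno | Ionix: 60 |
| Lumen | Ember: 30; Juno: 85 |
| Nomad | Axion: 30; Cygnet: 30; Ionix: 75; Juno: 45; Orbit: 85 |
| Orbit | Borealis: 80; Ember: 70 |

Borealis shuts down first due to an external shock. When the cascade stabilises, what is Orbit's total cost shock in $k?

Round 1 — Borealis shuts down (initial).
  Axion: +35 → 35 ≥ 30
Round 2 — Axion shuts down.
  Lumen: +30 → 30 < 40
  Nomad: +50 → 50 ≥ 40
  Orbit: +10 → 10 < 120
Round 3 — Nomad shuts down.
  Cygnet: +30 → 30 < 80
  Ionix: +75 → 75 ≥ 50
  Juno: +45 → 45 < 60
  Orbit: +85 → 95 < 120
Round 4 — Ionix shuts down.
  Ember: +15 → 15 < 40
  Lumen: +65 → 95 ≥ 40
Round 5 — Lumen shuts down.
  Ember: +30 → 45 ≥ 40
  Juno: +85 → 130 ≥ 60
Round 6 — Ember, Juno shut down.
No further shutdowns.

95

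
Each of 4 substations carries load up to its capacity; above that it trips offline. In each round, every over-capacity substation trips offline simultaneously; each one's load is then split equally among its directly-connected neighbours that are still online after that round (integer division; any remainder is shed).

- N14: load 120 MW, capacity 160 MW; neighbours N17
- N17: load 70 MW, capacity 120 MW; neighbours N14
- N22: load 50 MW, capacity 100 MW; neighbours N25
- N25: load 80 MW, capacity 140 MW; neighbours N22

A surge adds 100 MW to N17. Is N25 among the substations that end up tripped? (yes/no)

Round 1 — N17 at 170 > 120. N17 trips offline.
  N17 sheds 170 MW to N14: 170 each.
    N14: 120+170 = 290 > 160
Round 2 — N14 trips offline.
  N14 sheds 290 MW: no online neighbours, lost.
No further trips.

no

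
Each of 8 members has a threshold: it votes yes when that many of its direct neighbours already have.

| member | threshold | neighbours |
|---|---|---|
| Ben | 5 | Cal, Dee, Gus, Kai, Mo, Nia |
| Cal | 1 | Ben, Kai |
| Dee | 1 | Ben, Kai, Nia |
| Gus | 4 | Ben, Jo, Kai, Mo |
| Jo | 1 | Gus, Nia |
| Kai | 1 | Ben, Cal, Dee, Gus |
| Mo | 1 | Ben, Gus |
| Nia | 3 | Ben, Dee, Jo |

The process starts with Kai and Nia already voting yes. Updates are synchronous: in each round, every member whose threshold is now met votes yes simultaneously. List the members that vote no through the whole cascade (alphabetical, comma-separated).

Ben, Gus, Mo

Round 1 — Kai, Nia vote yes (initial).
Round 2 — checking thresholds:
  Ben: 2 of 6 neighbours < 5, not yet.
  Cal: 1 of 2 neighbours ≥ 1, votes yes.
  Dee: 2 of 3 neighbours ≥ 1, votes yes.
  Gus: 1 of 4 neighbours < 4, not yet.
  Jo: 1 of 2 neighbours ≥ 1, votes yes.
Round 3 — no new yes votes; cascade stops.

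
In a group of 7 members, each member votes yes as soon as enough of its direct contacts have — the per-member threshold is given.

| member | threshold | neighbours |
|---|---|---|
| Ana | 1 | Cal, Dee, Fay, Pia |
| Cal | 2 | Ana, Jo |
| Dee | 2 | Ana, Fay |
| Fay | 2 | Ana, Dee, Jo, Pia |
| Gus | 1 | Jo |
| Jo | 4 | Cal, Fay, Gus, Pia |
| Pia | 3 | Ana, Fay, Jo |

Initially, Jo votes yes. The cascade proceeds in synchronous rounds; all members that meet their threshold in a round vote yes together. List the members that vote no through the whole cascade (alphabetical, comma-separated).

Round 1 — Jo votes yes (initial).
Round 2 — checking thresholds:
  Cal: 1 of 2 neighbours < 2, not yet.
  Fay: 1 of 4 neighbours < 2, not yet.
  Gus: 1 of 1 neighbours ≥ 1, votes yes.
  Pia: 1 of 3 neighbours < 3, not yet.
Round 3 — no new yes votes; cascade stops.

Ana, Cal, Dee, Fay, Pia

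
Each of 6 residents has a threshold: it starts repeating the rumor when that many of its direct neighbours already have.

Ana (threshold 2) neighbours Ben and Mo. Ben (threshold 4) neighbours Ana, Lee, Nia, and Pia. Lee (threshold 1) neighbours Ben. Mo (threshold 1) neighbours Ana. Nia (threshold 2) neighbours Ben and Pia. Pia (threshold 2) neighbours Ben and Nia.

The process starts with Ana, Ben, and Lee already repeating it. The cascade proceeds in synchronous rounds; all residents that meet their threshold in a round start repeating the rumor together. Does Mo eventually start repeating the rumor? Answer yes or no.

yes

Round 1 — Ana, Ben, Lee start repeating the rumor (initial).
Round 2 — checking thresholds:
  Mo: 1 of 1 neighbours ≥ 1, starts repeating the rumor.
  Nia: 1 of 2 neighbours < 2, holds.
  Pia: 1 of 2 neighbours < 2, holds.
Round 3 — no new spreads; cascade stops.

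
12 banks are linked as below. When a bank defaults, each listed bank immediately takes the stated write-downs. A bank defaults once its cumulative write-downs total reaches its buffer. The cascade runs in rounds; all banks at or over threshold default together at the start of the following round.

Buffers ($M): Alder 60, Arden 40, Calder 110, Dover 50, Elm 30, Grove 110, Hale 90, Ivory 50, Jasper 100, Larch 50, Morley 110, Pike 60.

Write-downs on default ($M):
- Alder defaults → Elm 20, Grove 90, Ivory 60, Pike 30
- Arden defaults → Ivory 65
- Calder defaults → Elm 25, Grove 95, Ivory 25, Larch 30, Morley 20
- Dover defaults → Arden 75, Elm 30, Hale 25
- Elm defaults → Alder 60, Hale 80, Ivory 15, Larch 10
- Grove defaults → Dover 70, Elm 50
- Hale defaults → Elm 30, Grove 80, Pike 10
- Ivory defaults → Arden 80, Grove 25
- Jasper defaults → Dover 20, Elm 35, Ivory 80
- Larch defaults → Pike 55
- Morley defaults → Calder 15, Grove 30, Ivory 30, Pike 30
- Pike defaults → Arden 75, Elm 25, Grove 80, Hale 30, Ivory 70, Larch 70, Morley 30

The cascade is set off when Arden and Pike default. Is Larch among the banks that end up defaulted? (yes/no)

yes

Round 1 — Arden, Pike default (initial).
  Elm: +25 → 25 < 30
  Grove: +80 → 80 < 110
  Hale: +30 → 30 < 90
  Ivory: +65+70 → 135 ≥ 50
  Larch: +70 → 70 ≥ 50
  Morley: +30 → 30 < 110
Round 2 — Ivory, Larch default.
  Grove: +25 → 105 < 110
No further defaults.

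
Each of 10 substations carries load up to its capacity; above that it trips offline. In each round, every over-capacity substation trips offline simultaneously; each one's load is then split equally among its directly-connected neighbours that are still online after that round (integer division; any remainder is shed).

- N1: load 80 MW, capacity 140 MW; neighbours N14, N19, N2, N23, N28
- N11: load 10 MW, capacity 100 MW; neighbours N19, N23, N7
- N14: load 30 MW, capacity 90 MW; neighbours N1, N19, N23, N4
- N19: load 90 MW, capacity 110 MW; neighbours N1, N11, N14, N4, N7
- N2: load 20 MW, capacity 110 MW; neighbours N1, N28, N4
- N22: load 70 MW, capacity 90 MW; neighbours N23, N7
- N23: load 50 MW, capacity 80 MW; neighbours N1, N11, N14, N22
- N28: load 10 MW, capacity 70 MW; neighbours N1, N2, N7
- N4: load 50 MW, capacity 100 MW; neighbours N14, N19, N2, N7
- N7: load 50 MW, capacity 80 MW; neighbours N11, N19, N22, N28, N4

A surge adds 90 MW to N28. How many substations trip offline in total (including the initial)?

2

Round 1 — N28 at 100 > 70. N28 trips offline.
  N28 sheds 100 MW to N1, N2, N7: 33 each (1 lost).
    N1: 80+33 = 113 ≤ 140
    N2: 20+33 = 53 ≤ 110
    N7: 50+33 = 83 > 80
Round 2 — N7 trips offline.
  N7 sheds 83 MW to N11, N19, N22, N4: 20 each (3 lost).
    N11: 10+20 = 30 ≤ 100
    N19: 90+20 = 110 ≤ 110
    N22: 70+20 = 90 ≤ 90
    N4: 50+20 = 70 ≤ 100
No further trips.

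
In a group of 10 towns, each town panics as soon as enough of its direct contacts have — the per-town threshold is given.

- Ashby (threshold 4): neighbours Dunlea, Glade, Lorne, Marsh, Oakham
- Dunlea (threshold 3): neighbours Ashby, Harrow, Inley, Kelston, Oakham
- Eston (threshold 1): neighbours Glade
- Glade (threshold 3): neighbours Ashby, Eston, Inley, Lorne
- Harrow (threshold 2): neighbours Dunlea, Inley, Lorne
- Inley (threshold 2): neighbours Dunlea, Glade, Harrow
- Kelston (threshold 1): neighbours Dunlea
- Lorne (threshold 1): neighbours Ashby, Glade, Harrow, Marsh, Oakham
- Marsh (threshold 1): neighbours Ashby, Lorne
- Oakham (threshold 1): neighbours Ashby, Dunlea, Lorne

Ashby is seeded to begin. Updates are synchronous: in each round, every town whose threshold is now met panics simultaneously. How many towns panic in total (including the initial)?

4

Round 1 — Ashby panics (initial).
Round 2 — checking thresholds:
  Dunlea: 1 of 5 neighbours < 3, below threshold.
  Glade: 1 of 4 neighbours < 3, below threshold.
  Lorne: 1 of 5 neighbours ≥ 1, panics.
  Marsh: 1 of 2 neighbours ≥ 1, panics.
  Oakham: 1 of 3 neighbours ≥ 1, panics.
Round 3 — no new panics; cascade stops.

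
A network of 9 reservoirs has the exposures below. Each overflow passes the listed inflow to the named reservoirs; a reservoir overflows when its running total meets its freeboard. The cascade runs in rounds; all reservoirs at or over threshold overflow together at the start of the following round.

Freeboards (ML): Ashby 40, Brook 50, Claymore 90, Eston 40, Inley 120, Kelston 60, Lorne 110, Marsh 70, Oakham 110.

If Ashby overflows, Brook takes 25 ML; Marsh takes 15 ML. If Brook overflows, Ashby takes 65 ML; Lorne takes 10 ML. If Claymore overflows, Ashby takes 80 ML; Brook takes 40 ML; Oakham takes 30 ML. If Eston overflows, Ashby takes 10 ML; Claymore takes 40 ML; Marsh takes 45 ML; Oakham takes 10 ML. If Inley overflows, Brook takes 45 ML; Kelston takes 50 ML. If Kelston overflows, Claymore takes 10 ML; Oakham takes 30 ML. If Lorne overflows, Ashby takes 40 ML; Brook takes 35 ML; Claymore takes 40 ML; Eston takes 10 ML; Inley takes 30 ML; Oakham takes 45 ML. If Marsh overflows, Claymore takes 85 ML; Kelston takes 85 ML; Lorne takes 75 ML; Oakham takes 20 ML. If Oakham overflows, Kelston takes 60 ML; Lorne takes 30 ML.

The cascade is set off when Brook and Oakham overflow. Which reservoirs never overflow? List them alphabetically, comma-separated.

Round 1 — Brook, Oakham overflow (initial).
  Ashby: +65 → 65 ≥ 40
  Kelston: +60 → 60 ≥ 60
  Lorne: +10+30 → 40 < 110
Round 2 — Ashby, Kelston overflow.
  Claymore: +10 → 10 < 90
  Marsh: +15 → 15 < 70
No further overflows.

Claymore, Eston, Inley, Lorne, Marsh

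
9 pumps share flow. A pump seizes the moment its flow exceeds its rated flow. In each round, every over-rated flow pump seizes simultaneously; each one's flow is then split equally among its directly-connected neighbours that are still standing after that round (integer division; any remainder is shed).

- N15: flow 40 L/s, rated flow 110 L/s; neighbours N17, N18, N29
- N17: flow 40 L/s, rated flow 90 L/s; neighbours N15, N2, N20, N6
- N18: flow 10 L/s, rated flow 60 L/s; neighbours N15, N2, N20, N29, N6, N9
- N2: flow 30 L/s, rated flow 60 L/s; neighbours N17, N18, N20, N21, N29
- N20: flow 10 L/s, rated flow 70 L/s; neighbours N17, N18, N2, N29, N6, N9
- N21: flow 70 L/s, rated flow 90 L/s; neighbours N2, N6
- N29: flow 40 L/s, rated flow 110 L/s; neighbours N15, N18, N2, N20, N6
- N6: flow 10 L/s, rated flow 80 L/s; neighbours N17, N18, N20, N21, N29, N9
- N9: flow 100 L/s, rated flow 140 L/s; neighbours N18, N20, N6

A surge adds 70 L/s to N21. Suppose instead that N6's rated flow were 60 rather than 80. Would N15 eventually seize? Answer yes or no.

no

With N6's rated flow at 60:
Round 1 — N21 at 140 > 90. N21 seizes.
  N21 sheds 140 L/s to N2, N6: 70 each.
    N2: 30+70 = 100 > 60
    N6: 10+70 = 80 > 60
Round 2 — N2, N6 seize.
  N2 sheds 100 L/s to N17, N18, N20, N29: 25 each.
    N17: 40+25 = 65 ≤ 90
    N18: 10+25 = 35 ≤ 60
    N20: 10+25 = 35 ≤ 70
    N29: 40+25 = 65 ≤ 110
  N6 sheds 80 L/s to N17, N18, N20, N29, N9: 16 each.
    N17: 65+16 = 81 ≤ 90
    N18: 35+16 = 51 ≤ 60
    N20: 35+16 = 51 ≤ 70
    N29: 65+16 = 81 ≤ 110
    N9: 100+16 = 116 ≤ 140
No further seizures.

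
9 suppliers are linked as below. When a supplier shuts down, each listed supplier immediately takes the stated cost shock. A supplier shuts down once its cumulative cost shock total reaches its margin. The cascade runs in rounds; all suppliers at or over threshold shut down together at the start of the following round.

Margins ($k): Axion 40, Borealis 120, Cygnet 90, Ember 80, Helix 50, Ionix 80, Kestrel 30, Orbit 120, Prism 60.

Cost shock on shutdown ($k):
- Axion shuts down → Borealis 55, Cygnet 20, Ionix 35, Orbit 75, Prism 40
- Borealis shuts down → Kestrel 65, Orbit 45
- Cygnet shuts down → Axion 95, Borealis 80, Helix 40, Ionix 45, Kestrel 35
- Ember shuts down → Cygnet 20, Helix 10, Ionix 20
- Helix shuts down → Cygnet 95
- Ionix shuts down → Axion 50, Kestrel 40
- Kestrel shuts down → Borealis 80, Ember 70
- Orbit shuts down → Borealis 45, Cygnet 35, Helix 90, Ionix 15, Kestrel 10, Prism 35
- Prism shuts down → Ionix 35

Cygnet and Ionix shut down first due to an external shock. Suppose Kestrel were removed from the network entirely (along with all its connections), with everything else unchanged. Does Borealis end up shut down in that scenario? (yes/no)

yes

With Kestrel removed:
Round 1 — Cygnet, Ionix shut down (initial).
  Axion: +95+50 → 145 ≥ 40
  Borealis: +80 → 80 < 120
  Helix: +40 → 40 < 50
Round 2 — Axion shuts down.
  Borealis: +55 → 135 ≥ 120
  Orbit: +75 → 75 < 120
  Prism: +40 → 40 < 60
Round 3 — Borealis shuts down.
  Orbit: +45 → 120 ≥ 120
Round 4 — Orbit shuts down.
  Helix: +90 → 130 ≥ 50
  Prism: +35 → 75 ≥ 60
Round 5 — Helix, Prism shut down.
No further shutdowns.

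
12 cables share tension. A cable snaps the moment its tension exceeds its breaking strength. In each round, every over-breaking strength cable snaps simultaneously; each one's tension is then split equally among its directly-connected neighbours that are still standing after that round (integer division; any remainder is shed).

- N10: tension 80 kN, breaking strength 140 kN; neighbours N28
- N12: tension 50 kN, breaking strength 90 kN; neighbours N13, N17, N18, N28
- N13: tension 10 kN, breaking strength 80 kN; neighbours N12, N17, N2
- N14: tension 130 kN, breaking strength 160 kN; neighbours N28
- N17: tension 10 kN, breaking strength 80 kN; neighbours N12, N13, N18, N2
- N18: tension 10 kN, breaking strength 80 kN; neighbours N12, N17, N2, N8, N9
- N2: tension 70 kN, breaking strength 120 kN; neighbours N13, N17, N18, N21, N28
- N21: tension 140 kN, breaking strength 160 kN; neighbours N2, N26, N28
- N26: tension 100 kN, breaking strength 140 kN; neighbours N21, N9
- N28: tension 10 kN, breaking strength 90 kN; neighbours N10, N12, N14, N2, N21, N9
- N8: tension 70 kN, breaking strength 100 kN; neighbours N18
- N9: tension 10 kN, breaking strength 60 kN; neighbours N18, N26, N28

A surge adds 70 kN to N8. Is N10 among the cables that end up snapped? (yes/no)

no

Round 1 — N8 at 140 > 100. N8 snaps.
  N8 sheds 140 kN to N18: 140 each.
    N18: 10+140 = 150 > 80
Round 2 — N18 snaps.
  N18 sheds 150 kN to N12, N17, N2, N9: 37 each (2 lost).
    N12: 50+37 = 87 ≤ 90
    N17: 10+37 = 47 ≤ 80
    N2: 70+37 = 107 ≤ 120
    N9: 10+37 = 47 ≤ 60
No further breaks.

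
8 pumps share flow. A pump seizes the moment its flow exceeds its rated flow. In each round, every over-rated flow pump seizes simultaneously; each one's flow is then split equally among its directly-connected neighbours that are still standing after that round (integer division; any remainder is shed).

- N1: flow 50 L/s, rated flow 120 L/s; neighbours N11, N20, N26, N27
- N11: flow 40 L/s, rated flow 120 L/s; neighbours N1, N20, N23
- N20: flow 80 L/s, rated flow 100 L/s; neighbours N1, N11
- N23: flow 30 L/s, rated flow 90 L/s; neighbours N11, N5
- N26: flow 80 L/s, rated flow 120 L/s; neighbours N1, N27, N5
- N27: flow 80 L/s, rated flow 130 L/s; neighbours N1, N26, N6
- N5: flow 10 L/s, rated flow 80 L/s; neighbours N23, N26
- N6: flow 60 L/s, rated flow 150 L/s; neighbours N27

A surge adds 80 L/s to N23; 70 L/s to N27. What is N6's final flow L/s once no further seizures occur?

110

Round 1 — N23 at 110 > 90; N27 at 150 > 130. N23, N27 seize.
  N23 sheds 110 L/s to N11, N5: 55 each.
    N11: 40+55 = 95 ≤ 120
    N5: 10+55 = 65 ≤ 80
  N27 sheds 150 L/s to N1, N26, N6: 50 each.
    N1: 50+50 = 100 ≤ 120
    N26: 80+50 = 130 > 120
    N6: 60+50 = 110 ≤ 150
Round 2 — N26 seizes.
  N26 sheds 130 L/s to N1, N5: 65 each.
    N1: 100+65 = 165 > 120
    N5: 65+65 = 130 > 80
Round 3 — N1, N5 seize.
  N1 sheds 165 L/s to N11, N20: 82 each (1 lost).
    N11: 95+82 = 177 > 120
    N20: 80+82 = 162 > 100
  N5 sheds 130 L/s: no online neighbours, lost.
Round 4 — N11, N20 seize.
  N11 sheds 177 L/s: no online neighbours, lost.
  N20 sheds 162 L/s: no online neighbours, lost.
No further seizures.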